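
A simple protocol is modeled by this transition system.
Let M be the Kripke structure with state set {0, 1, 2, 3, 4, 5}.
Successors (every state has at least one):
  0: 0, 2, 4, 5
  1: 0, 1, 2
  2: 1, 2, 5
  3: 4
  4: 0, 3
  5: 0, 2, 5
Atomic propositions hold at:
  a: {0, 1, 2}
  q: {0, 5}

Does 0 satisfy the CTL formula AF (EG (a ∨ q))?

Yes

Sat(a ∨ q) = {0, 1, 2, 5}
EG (a ∨ q): greatest fixpoint, start Z0 = {0, 1, 2, 5}, keep only states in Sat with some successor in Z. Already a fixed point.
Sat(EG (a ∨ q)) = {0, 1, 2, 5}
AF (EG (a ∨ q)): least fixpoint, start Z0 = {0, 1, 2, 5}, add states with every successor in Z. Already a fixed point.
Sat(AF (EG (a ∨ q))) = {0, 1, 2, 5}
0 ∈ Sat(AF (EG (a ∨ q))) = {0, 1, 2, 5}, so the formula holds at 0.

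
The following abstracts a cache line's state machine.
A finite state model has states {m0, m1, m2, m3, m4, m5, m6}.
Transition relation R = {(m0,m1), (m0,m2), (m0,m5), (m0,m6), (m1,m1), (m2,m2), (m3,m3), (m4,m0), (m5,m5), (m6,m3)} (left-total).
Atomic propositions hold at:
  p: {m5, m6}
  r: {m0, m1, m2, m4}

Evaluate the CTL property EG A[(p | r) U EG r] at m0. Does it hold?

Yes

Sat(p | r) = {m0, m1, m2, m4, m5, m6}
EG r: greatest fixpoint, start Z0 = {m0, m1, m2, m4}, keep only states in Sat with some successor in Z. Already a fixed point.
Sat(EG r) = {m0, m1, m2, m4}
A[(p | r) U EG r]: least fixpoint, start Z0 = Sat(EG r) = {m0, m1, m2, m4}, add states in Sat(p | r) with every successor in Z. Already a fixed point.
Sat(A[(p | r) U EG r]) = {m0, m1, m2, m4}
EG A[(p | r) U EG r]: greatest fixpoint, start Z0 = {m0, m1, m2, m4}, keep only states in Sat with some successor in Z. Already a fixed point.
Sat(EG A[(p | r) U EG r]) = {m0, m1, m2, m4}
m0 ∈ Sat(EG A[(p | r) U EG r]) = {m0, m1, m2, m4}, so the formula holds at m0.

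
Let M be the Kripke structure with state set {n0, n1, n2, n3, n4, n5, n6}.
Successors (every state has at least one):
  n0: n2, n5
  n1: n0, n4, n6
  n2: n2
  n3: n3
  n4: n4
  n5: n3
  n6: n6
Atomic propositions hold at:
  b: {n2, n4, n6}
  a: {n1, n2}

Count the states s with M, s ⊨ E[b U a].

2

E[b U a]: least fixpoint, start Z0 = Sat(a) = {n1, n2}, add states in Sat(b) with some successor in Z. Already a fixed point.
Sat(E[b U a]) = {n1, n2}
|Sat(E[b U a])| = |{n1, n2}| = 2.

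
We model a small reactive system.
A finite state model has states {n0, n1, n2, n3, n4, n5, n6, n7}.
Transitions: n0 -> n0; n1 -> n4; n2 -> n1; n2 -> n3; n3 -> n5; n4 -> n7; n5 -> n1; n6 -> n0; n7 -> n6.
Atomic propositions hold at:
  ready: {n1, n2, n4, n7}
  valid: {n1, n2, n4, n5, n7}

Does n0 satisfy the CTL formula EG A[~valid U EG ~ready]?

Yes

Sat(~valid) = {n0, n3, n6}
Sat(~ready) = {n0, n3, n5, n6}
EG ~ready: greatest fixpoint, start Z0 = {n0, n3, n5, n6}, keep only states in Sat with some successor in Z. Z1 = {n0, n3, n6}; Z2 = {n0, n6}; fixed.
Sat(EG ~ready) = {n0, n6}
A[~valid U EG ~ready]: least fixpoint, start Z0 = Sat(EG ~ready) = {n0, n6}, add states in Sat(~valid) with every successor in Z. Already a fixed point.
Sat(A[~valid U EG ~ready]) = {n0, n6}
EG A[~valid U EG ~ready]: greatest fixpoint, start Z0 = {n0, n6}, keep only states in Sat with some successor in Z. Already a fixed point.
Sat(EG A[~valid U EG ~ready]) = {n0, n6}
n0 ∈ Sat(EG A[~valid U EG ~ready]) = {n0, n6}, so the formula holds at n0.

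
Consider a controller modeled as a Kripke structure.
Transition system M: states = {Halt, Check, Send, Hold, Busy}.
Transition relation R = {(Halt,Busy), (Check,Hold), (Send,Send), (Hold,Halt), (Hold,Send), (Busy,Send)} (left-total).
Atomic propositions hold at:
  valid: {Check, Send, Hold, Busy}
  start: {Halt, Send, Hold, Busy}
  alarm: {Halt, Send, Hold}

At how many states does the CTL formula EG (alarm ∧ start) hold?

Sat(alarm ∧ start) = {Halt, Send, Hold}
EG (alarm ∧ start): greatest fixpoint, start Z0 = {Halt, Send, Hold}, keep only states in Sat with some successor in Z. Z1 = {Send, Hold}; fixed.
Sat(EG (alarm ∧ start)) = {Send, Hold}
|Sat(EG (alarm ∧ start))| = |{Send, Hold}| = 2.

2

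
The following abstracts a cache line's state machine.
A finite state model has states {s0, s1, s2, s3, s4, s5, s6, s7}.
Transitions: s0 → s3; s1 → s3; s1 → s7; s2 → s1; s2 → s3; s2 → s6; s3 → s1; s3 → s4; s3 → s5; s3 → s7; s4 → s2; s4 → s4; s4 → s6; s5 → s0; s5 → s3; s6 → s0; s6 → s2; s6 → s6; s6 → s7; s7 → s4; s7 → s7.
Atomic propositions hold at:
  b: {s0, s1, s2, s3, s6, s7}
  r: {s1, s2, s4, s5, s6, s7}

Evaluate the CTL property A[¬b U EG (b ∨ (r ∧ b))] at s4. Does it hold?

Sat(¬b) = {s4, s5}
Sat(r ∧ b) = {s1, s2, s6, s7}
Sat(b ∨ (r ∧ b)) = {s0, s1, s2, s3, s6, s7}
EG (b ∨ (r ∧ b)): greatest fixpoint, start Z0 = {s0, s1, s2, s3, s6, s7}, keep only states in Sat with some successor in Z. Already a fixed point.
Sat(EG (b ∨ (r ∧ b))) = {s0, s1, s2, s3, s6, s7}
A[¬b U EG (b ∨ (r ∧ b))]: least fixpoint, start Z0 = Sat(EG (b ∨ (r ∧ b))) = {s0, s1, s2, s3, s6, s7}, add states in Sat(¬b) with every successor in Z. Z1 = {s0, s1, s2, s3, s5, s6, s7}; fixed.
Sat(A[¬b U EG (b ∨ (r ∧ b))]) = {s0, s1, s2, s3, s5, s6, s7}
s4 ∉ Sat(A[¬b U EG (b ∨ (r ∧ b))]) = {s0, s1, s2, s3, s5, s6, s7}, so the formula does not hold at s4.

No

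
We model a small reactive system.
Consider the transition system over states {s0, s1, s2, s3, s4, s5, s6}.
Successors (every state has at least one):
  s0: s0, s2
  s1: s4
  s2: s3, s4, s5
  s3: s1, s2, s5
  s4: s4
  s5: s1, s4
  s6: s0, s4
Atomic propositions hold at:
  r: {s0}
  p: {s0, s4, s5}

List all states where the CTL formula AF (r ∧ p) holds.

{s0}

Sat(r ∧ p) = {s0}
AF (r ∧ p): least fixpoint, start Z0 = {s0}, add states with every successor in Z. Already a fixed point.
Sat(AF (r ∧ p)) = {s0}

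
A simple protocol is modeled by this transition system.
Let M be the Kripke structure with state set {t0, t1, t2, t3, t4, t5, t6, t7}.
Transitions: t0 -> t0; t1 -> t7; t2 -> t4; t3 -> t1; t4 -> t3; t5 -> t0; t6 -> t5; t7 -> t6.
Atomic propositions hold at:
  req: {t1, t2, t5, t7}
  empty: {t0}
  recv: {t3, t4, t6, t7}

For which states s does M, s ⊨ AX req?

{t1, t3, t6}

Sat(AX req) = {s : every successor in {t1, t2, t5, t7}} = {t1, t3, t6}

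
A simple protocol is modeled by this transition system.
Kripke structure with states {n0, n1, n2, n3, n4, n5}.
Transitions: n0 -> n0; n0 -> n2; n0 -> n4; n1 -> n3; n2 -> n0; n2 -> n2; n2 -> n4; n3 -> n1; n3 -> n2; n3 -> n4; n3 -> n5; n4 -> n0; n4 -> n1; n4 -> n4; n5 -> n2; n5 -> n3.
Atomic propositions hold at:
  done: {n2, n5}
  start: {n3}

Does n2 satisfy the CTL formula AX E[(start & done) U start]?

Sat(start & done) = ∅
E[(start & done) U start]: least fixpoint, start Z0 = Sat(start) = {n3}, add states in Sat(start & done) with some successor in Z. Already a fixed point.
Sat(E[(start & done) U start]) = {n3}
Sat(AX E[(start & done) U start]) = {s : every successor in {n3}} = {n1}
n2 ∉ Sat(AX E[(start & done) U start]) = {n1}, so the formula does not hold at n2.

No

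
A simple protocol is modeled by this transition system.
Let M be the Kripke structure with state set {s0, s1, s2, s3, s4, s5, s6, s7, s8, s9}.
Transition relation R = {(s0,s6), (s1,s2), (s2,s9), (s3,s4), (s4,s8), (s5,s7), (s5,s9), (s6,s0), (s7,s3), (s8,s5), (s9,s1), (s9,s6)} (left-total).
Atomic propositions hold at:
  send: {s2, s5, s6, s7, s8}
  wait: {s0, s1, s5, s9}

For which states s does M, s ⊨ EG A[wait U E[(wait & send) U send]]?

Sat(wait & send) = {s5}
E[(wait & send) U send]: least fixpoint, start Z0 = Sat(send) = {s2, s5, s6, s7, s8}, add states in Sat(wait & send) with some successor in Z. Already a fixed point.
Sat(E[(wait & send) U send]) = {s2, s5, s6, s7, s8}
A[wait U E[(wait & send) U send]]: least fixpoint, start Z0 = Sat(E[(wait & send) U send]) = {s2, s5, s6, s7, s8}, add states in Sat(wait) with every successor in Z. Z1 = {s0, s1, s2, s5, s6, s7, s8}; Z2 = {s0, s1, s2, s5, s6, s7, s8, s9}; fixed.
Sat(A[wait U E[(wait & send) U send]]) = {s0, s1, s2, s5, s6, s7, s8, s9}
EG A[wait U E[(wait & send) U send]]: greatest fixpoint, start Z0 = {s0, s1, s2, s5, s6, s7, s8, s9}, keep only states in Sat with some successor in Z. Z1 = {s0, s1, s2, s5, s6, s8, s9}; fixed.
Sat(EG A[wait U E[(wait & send) U send]]) = {s0, s1, s2, s5, s6, s8, s9}

{s0, s1, s2, s5, s6, s8, s9}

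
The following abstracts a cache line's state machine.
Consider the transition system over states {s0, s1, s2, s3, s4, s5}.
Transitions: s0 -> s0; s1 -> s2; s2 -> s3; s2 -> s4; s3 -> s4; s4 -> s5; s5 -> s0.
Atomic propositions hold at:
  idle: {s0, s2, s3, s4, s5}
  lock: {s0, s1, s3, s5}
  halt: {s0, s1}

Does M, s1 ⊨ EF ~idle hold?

Yes

Sat(~idle) = {s1}
EF ~idle: least fixpoint, start Z0 = {s1}, add states with some successor in Z. Already a fixed point.
Sat(EF ~idle) = {s1}
s1 ∈ Sat(EF ~idle) = {s1}, so the formula holds at s1.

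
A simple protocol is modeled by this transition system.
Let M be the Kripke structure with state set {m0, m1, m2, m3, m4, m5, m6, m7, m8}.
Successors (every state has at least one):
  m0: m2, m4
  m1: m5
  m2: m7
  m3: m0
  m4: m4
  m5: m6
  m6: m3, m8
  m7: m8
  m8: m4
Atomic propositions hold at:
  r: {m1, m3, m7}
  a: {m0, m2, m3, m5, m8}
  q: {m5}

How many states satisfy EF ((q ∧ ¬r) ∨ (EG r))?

2

Sat(¬r) = {m0, m2, m4, m5, m6, m8}
Sat(q ∧ ¬r) = {m5}
EG r: greatest fixpoint, start Z0 = {m1, m3, m7}, keep only states in Sat with some successor in Z. Z1 = ∅; fixed.
Sat(EG r) = ∅
Sat((q ∧ ¬r) ∨ (EG r)) = {m5}
EF ((q ∧ ¬r) ∨ (EG r)): least fixpoint, start Z0 = {m5}, add states with some successor in Z. Z1 = {m1, m5}; fixed.
Sat(EF ((q ∧ ¬r) ∨ (EG r))) = {m1, m5}
|Sat(EF ((q ∧ ¬r) ∨ (EG r)))| = |{m1, m5}| = 2.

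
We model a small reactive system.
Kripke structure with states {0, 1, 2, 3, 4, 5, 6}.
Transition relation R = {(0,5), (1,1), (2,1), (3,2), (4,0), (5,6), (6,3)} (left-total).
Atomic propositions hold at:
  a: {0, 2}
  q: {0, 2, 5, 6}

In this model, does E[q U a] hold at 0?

E[q U a]: least fixpoint, start Z0 = Sat(a) = {0, 2}, add states in Sat(q) with some successor in Z. Already a fixed point.
Sat(E[q U a]) = {0, 2}
0 ∈ Sat(E[q U a]) = {0, 2}, so the formula holds at 0.

Yes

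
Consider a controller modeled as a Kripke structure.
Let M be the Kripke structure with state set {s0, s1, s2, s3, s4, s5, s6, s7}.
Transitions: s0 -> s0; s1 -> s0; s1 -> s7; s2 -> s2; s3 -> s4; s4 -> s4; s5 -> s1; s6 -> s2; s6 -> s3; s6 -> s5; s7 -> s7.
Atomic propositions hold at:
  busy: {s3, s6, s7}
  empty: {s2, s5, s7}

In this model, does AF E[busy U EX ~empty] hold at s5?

Yes

Sat(~empty) = {s0, s1, s3, s4, s6}
Sat(EX ~empty) = {s : some successor in {s0, s1, s3, s4, s6}} = {s0, s1, s3, s4, s5, s6}
E[busy U EX ~empty]: least fixpoint, start Z0 = Sat(EX ~empty) = {s0, s1, s3, s4, s5, s6}, add states in Sat(busy) with some successor in Z. Already a fixed point.
Sat(E[busy U EX ~empty]) = {s0, s1, s3, s4, s5, s6}
AF E[busy U EX ~empty]: least fixpoint, start Z0 = {s0, s1, s3, s4, s5, s6}, add states with every successor in Z. Already a fixed point.
Sat(AF E[busy U EX ~empty]) = {s0, s1, s3, s4, s5, s6}
s5 ∈ Sat(AF E[busy U EX ~empty]) = {s0, s1, s3, s4, s5, s6}, so the formula holds at s5.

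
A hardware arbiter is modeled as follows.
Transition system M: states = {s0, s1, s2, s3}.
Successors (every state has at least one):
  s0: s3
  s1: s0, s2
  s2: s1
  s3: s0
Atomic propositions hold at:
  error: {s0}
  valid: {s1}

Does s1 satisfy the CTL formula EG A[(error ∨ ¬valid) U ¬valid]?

No

Sat(¬valid) = {s0, s2, s3}
Sat(error ∨ ¬valid) = {s0, s2, s3}
A[(error ∨ ¬valid) U ¬valid]: least fixpoint, start Z0 = Sat(¬valid) = {s0, s2, s3}, add states in Sat(error ∨ ¬valid) with every successor in Z. Already a fixed point.
Sat(A[(error ∨ ¬valid) U ¬valid]) = {s0, s2, s3}
EG A[(error ∨ ¬valid) U ¬valid]: greatest fixpoint, start Z0 = {s0, s2, s3}, keep only states in Sat with some successor in Z. Z1 = {s0, s3}; fixed.
Sat(EG A[(error ∨ ¬valid) U ¬valid]) = {s0, s3}
s1 ∉ Sat(EG A[(error ∨ ¬valid) U ¬valid]) = {s0, s3}, so the formula does not hold at s1.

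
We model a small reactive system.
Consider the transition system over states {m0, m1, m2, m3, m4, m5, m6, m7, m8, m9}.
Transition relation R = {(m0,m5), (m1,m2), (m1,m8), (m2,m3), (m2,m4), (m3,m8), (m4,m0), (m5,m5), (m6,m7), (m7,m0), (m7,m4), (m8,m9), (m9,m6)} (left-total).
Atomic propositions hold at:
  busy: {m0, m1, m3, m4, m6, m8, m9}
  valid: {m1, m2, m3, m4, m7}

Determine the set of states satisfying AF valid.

{m1, m2, m3, m4, m6, m7, m8, m9}

AF valid: least fixpoint, start Z0 = {m1, m2, m3, m4, m7}, add states with every successor in Z. Z1 = {m1, m2, m3, m4, m6, m7}; Z2 = {m1, m2, m3, m4, m6, m7, m9}; Z3 = {m1, m2, m3, m4, m6, m7, m8, m9}; fixed.
Sat(AF valid) = {m1, m2, m3, m4, m6, m7, m8, m9}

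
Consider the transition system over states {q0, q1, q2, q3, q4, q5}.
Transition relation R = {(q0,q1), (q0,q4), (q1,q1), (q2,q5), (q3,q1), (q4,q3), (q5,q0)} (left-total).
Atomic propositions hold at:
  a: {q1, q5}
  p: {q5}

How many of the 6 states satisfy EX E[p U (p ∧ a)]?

Sat(p ∧ a) = {q5}
E[p U (p ∧ a)]: least fixpoint, start Z0 = Sat((p ∧ a)) = {q5}, add states in Sat(p) with some successor in Z. Already a fixed point.
Sat(E[p U (p ∧ a)]) = {q5}
Sat(EX E[p U (p ∧ a)]) = {s : some successor in {q5}} = {q2}
|Sat(EX E[p U (p ∧ a)])| = |{q2}| = 1.

1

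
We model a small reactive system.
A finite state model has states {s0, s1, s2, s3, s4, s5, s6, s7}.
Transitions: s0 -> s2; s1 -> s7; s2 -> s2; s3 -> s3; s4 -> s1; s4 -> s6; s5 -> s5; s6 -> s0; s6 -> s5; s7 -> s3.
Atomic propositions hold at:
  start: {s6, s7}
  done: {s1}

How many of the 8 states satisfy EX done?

1

Sat(EX done) = {s : some successor in {s1}} = {s4}
|Sat(EX done)| = |{s4}| = 1.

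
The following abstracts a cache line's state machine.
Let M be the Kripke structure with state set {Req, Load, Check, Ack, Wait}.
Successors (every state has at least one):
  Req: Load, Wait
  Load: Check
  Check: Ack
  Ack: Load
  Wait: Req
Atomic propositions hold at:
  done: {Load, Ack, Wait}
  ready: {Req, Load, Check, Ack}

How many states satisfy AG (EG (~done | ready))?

3

Sat(~done) = {Req, Check}
Sat(~done | ready) = {Req, Load, Check, Ack}
EG (~done | ready): greatest fixpoint, start Z0 = {Req, Load, Check, Ack}, keep only states in Sat with some successor in Z. Already a fixed point.
Sat(EG (~done | ready)) = {Req, Load, Check, Ack}
AG (EG (~done | ready)): greatest fixpoint, start Z0 = {Req, Load, Check, Ack}, keep only states in Sat with every successor in Z. Z1 = {Load, Check, Ack}; fixed.
Sat(AG (EG (~done | ready))) = {Load, Check, Ack}
|Sat(AG (EG (~done | ready)))| = |{Load, Check, Ack}| = 3.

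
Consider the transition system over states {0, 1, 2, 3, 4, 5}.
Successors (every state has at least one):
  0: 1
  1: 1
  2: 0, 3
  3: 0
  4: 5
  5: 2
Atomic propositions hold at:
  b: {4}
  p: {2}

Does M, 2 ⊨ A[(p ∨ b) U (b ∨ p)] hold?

Yes

Sat(p ∨ b) = {2, 4}
Sat(b ∨ p) = {2, 4}
A[(p ∨ b) U (b ∨ p)]: least fixpoint, start Z0 = Sat((b ∨ p)) = {2, 4}, add states in Sat(p ∨ b) with every successor in Z. Already a fixed point.
Sat(A[(p ∨ b) U (b ∨ p)]) = {2, 4}
2 ∈ Sat(A[(p ∨ b) U (b ∨ p)]) = {2, 4}, so the formula holds at 2.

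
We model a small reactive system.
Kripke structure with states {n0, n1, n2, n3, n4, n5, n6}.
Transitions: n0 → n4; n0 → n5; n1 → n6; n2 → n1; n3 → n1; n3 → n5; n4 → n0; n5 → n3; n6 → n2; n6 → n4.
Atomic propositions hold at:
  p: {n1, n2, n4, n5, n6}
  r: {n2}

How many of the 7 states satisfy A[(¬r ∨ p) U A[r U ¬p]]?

Sat(¬r) = {n0, n1, n3, n4, n5, n6}
Sat(¬r ∨ p) = {n0, n1, n2, n3, n4, n5, n6}
Sat(¬p) = {n0, n3}
A[r U ¬p]: least fixpoint, start Z0 = Sat(¬p) = {n0, n3}, add states in Sat(r) with every successor in Z. Already a fixed point.
Sat(A[r U ¬p]) = {n0, n3}
A[(¬r ∨ p) U A[r U ¬p]]: least fixpoint, start Z0 = Sat(A[r U ¬p]) = {n0, n3}, add states in Sat(¬r ∨ p) with every successor in Z. Z1 = {n0, n3, n4, n5}; fixed.
Sat(A[(¬r ∨ p) U A[r U ¬p]]) = {n0, n3, n4, n5}
|Sat(A[(¬r ∨ p) U A[r U ¬p]])| = |{n0, n3, n4, n5}| = 4.

4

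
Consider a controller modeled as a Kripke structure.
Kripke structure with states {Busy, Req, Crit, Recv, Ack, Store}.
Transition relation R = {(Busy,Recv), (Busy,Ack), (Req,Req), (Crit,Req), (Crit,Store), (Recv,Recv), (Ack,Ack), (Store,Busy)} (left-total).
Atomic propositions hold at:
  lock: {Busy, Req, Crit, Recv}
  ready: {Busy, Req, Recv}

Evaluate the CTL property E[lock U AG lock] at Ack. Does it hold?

No

AG lock: greatest fixpoint, start Z0 = {Busy, Req, Crit, Recv}, keep only states in Sat with every successor in Z. Z1 = {Req, Recv}; fixed.
Sat(AG lock) = {Req, Recv}
E[lock U AG lock]: least fixpoint, start Z0 = Sat(AG lock) = {Req, Recv}, add states in Sat(lock) with some successor in Z. Z1 = {Busy, Req, Crit, Recv}; fixed.
Sat(E[lock U AG lock]) = {Busy, Req, Crit, Recv}
Ack ∉ Sat(E[lock U AG lock]) = {Busy, Req, Crit, Recv}, so the formula does not hold at Ack.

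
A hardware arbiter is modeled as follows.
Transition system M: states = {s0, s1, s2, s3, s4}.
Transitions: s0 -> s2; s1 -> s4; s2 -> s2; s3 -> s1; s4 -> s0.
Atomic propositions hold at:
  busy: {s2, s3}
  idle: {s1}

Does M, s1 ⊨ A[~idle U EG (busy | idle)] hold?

Sat(~idle) = {s0, s2, s3, s4}
Sat(busy | idle) = {s1, s2, s3}
EG (busy | idle): greatest fixpoint, start Z0 = {s1, s2, s3}, keep only states in Sat with some successor in Z. Z1 = {s2, s3}; Z2 = {s2}; fixed.
Sat(EG (busy | idle)) = {s2}
A[~idle U EG (busy | idle)]: least fixpoint, start Z0 = Sat(EG (busy | idle)) = {s2}, add states in Sat(~idle) with every successor in Z. Z1 = {s0, s2}; Z2 = {s0, s2, s4}; fixed.
Sat(A[~idle U EG (busy | idle)]) = {s0, s2, s4}
s1 ∉ Sat(A[~idle U EG (busy | idle)]) = {s0, s2, s4}, so the formula does not hold at s1.

No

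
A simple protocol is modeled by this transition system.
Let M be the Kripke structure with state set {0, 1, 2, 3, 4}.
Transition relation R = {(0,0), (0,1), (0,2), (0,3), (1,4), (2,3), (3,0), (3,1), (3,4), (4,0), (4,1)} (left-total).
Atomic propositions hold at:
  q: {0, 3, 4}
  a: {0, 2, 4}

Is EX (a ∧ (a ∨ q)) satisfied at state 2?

No

Sat(a ∨ q) = {0, 2, 3, 4}
Sat(a ∧ (a ∨ q)) = {0, 2, 4}
Sat(EX (a ∧ (a ∨ q))) = {s : some successor in {0, 2, 4}} = {0, 1, 3, 4}
2 ∉ Sat(EX (a ∧ (a ∨ q))) = {0, 1, 3, 4}, so the formula does not hold at 2.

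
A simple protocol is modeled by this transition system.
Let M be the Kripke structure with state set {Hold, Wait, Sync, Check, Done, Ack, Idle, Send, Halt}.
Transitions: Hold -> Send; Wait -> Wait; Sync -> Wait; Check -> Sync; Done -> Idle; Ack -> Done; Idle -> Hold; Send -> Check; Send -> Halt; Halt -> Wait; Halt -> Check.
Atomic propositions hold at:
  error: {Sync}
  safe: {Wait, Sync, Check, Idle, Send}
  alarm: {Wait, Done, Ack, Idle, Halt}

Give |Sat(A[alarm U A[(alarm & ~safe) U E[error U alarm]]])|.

6

Sat(~safe) = {Hold, Done, Ack, Halt}
Sat(alarm & ~safe) = {Done, Ack, Halt}
E[error U alarm]: least fixpoint, start Z0 = Sat(alarm) = {Wait, Done, Ack, Idle, Halt}, add states in Sat(error) with some successor in Z. Z1 = {Wait, Sync, Done, Ack, Idle, Halt}; fixed.
Sat(E[error U alarm]) = {Wait, Sync, Done, Ack, Idle, Halt}
A[(alarm & ~safe) U E[error U alarm]]: least fixpoint, start Z0 = Sat(E[error U alarm]) = {Wait, Sync, Done, Ack, Idle, Halt}, add states in Sat(alarm & ~safe) with every successor in Z. Already a fixed point.
Sat(A[(alarm & ~safe) U E[error U alarm]]) = {Wait, Sync, Done, Ack, Idle, Halt}
A[alarm U A[(alarm & ~safe) U E[error U alarm]]]: least fixpoint, start Z0 = Sat(A[(alarm & ~safe) U E[error U alarm]]) = {Wait, Sync, Done, Ack, Idle, Halt}, add states in Sat(alarm) with every successor in Z. Already a fixed point.
Sat(A[alarm U A[(alarm & ~safe) U E[error U alarm]]]) = {Wait, Sync, Done, Ack, Idle, Halt}
|Sat(A[alarm U A[(alarm & ~safe) U E[error U alarm]]])| = |{Wait, Sync, Done, Ack, Idle, Halt}| = 6.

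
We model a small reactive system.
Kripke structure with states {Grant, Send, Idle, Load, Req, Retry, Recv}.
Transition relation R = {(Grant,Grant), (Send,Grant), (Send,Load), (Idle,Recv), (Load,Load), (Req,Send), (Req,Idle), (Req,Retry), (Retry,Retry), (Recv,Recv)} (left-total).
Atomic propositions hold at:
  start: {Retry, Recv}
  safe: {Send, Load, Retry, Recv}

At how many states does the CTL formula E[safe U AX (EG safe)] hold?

5

EG safe: greatest fixpoint, start Z0 = {Send, Load, Retry, Recv}, keep only states in Sat with some successor in Z. Already a fixed point.
Sat(EG safe) = {Send, Load, Retry, Recv}
Sat(AX (EG safe)) = {s : every successor in {Send, Load, Retry, Recv}} = {Idle, Load, Retry, Recv}
E[safe U AX (EG safe)]: least fixpoint, start Z0 = Sat(AX (EG safe)) = {Idle, Load, Retry, Recv}, add states in Sat(safe) with some successor in Z. Z1 = {Send, Idle, Load, Retry, Recv}; fixed.
Sat(E[safe U AX (EG safe)]) = {Send, Idle, Load, Retry, Recv}
|Sat(E[safe U AX (EG safe)])| = |{Send, Idle, Load, Retry, Recv}| = 5.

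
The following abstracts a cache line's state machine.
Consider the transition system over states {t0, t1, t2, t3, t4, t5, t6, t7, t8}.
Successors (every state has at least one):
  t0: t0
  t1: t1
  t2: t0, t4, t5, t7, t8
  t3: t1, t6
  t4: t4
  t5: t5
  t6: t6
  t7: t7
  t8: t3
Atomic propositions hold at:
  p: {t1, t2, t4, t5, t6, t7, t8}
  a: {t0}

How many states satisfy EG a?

1

EG a: greatest fixpoint, start Z0 = {t0}, keep only states in Sat with some successor in Z. Already a fixed point.
Sat(EG a) = {t0}
|Sat(EG a)| = |{t0}| = 1.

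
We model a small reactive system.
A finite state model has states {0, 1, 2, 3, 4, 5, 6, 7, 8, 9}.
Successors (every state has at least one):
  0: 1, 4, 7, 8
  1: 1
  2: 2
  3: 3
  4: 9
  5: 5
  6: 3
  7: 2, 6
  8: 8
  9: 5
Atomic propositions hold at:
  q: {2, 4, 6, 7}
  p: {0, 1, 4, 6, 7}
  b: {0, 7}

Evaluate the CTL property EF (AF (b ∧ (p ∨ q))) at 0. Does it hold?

Yes

Sat(p ∨ q) = {0, 1, 2, 4, 6, 7}
Sat(b ∧ (p ∨ q)) = {0, 7}
AF (b ∧ (p ∨ q)): least fixpoint, start Z0 = {0, 7}, add states with every successor in Z. Already a fixed point.
Sat(AF (b ∧ (p ∨ q))) = {0, 7}
EF (AF (b ∧ (p ∨ q))): least fixpoint, start Z0 = {0, 7}, add states with some successor in Z. Already a fixed point.
Sat(EF (AF (b ∧ (p ∨ q)))) = {0, 7}
0 ∈ Sat(EF (AF (b ∧ (p ∨ q)))) = {0, 7}, so the formula holds at 0.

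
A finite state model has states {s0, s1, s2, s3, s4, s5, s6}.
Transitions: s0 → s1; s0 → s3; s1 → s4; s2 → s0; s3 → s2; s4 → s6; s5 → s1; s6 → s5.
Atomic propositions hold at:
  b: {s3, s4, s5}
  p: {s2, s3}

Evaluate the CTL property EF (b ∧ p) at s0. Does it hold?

Yes

Sat(b ∧ p) = {s3}
EF (b ∧ p): least fixpoint, start Z0 = {s3}, add states with some successor in Z. Z1 = {s0, s3}; Z2 = {s0, s2, s3}; fixed.
Sat(EF (b ∧ p)) = {s0, s2, s3}
s0 ∈ Sat(EF (b ∧ p)) = {s0, s2, s3}, so the formula holds at s0.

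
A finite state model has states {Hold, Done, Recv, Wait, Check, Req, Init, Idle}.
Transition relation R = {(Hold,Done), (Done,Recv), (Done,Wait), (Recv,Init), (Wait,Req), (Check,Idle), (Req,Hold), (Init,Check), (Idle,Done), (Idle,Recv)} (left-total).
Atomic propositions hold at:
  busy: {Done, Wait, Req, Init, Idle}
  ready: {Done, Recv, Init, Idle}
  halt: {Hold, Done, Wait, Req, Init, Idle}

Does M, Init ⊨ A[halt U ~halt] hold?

Sat(~halt) = {Recv, Check}
A[halt U ~halt]: least fixpoint, start Z0 = Sat(~halt) = {Recv, Check}, add states in Sat(halt) with every successor in Z. Z1 = {Recv, Check, Init}; fixed.
Sat(A[halt U ~halt]) = {Recv, Check, Init}
Init ∈ Sat(A[halt U ~halt]) = {Recv, Check, Init}, so the formula holds at Init.

Yes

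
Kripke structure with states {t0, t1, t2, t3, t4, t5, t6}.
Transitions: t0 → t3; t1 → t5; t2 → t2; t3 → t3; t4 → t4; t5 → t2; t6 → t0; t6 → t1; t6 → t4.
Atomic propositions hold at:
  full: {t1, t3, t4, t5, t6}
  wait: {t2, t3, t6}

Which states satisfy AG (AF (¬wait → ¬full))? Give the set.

Sat(¬wait) = {t0, t1, t4, t5}
Sat(¬full) = {t0, t2}
Sat(¬wait → ¬full) = {t0, t2, t3, t6}
AF (¬wait → ¬full): least fixpoint, start Z0 = {t0, t2, t3, t6}, add states with every successor in Z. Z1 = {t0, t2, t3, t5, t6}; Z2 = {t0, t1, t2, t3, t5, t6}; fixed.
Sat(AF (¬wait → ¬full)) = {t0, t1, t2, t3, t5, t6}
AG (AF (¬wait → ¬full)): greatest fixpoint, start Z0 = {t0, t1, t2, t3, t5, t6}, keep only states in Sat with every successor in Z. Z1 = {t0, t1, t2, t3, t5}; fixed.
Sat(AG (AF (¬wait → ¬full))) = {t0, t1, t2, t3, t5}

{t0, t1, t2, t3, t5}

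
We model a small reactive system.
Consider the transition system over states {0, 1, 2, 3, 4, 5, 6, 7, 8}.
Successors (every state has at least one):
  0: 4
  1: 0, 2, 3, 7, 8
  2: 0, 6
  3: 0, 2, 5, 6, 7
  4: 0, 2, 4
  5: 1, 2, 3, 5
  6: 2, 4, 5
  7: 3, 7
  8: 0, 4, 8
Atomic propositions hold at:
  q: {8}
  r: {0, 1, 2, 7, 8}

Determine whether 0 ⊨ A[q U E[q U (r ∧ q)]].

No

Sat(r ∧ q) = {8}
E[q U (r ∧ q)]: least fixpoint, start Z0 = Sat((r ∧ q)) = {8}, add states in Sat(q) with some successor in Z. Already a fixed point.
Sat(E[q U (r ∧ q)]) = {8}
A[q U E[q U (r ∧ q)]]: least fixpoint, start Z0 = Sat(E[q U (r ∧ q)]) = {8}, add states in Sat(q) with every successor in Z. Already a fixed point.
Sat(A[q U E[q U (r ∧ q)]]) = {8}
0 ∉ Sat(A[q U E[q U (r ∧ q)]]) = {8}, so the formula does not hold at 0.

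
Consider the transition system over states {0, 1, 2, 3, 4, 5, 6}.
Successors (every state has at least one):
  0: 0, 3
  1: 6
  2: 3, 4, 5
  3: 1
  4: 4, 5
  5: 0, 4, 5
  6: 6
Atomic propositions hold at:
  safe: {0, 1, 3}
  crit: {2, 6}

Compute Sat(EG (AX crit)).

{1, 6}

Sat(AX crit) = {s : every successor in {2, 6}} = {1, 6}
EG (AX crit): greatest fixpoint, start Z0 = {1, 6}, keep only states in Sat with some successor in Z. Already a fixed point.
Sat(EG (AX crit)) = {1, 6}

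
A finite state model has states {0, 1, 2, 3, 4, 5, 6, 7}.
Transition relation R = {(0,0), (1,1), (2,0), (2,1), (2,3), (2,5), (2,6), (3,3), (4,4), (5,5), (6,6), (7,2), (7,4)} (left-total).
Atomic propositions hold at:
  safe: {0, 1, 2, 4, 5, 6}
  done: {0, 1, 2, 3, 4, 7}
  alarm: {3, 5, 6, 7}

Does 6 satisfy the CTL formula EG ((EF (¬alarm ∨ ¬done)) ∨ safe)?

Sat(¬alarm) = {0, 1, 2, 4}
Sat(¬done) = {5, 6}
Sat(¬alarm ∨ ¬done) = {0, 1, 2, 4, 5, 6}
EF (¬alarm ∨ ¬done): least fixpoint, start Z0 = {0, 1, 2, 4, 5, 6}, add states with some successor in Z. Z1 = {0, 1, 2, 4, 5, 6, 7}; fixed.
Sat(EF (¬alarm ∨ ¬done)) = {0, 1, 2, 4, 5, 6, 7}
Sat((EF (¬alarm ∨ ¬done)) ∨ safe) = {0, 1, 2, 4, 5, 6, 7}
EG ((EF (¬alarm ∨ ¬done)) ∨ safe): greatest fixpoint, start Z0 = {0, 1, 2, 4, 5, 6, 7}, keep only states in Sat with some successor in Z. Already a fixed point.
Sat(EG ((EF (¬alarm ∨ ¬done)) ∨ safe)) = {0, 1, 2, 4, 5, 6, 7}
6 ∈ Sat(EG ((EF (¬alarm ∨ ¬done)) ∨ safe)) = {0, 1, 2, 4, 5, 6, 7}, so the formula holds at 6.

Yes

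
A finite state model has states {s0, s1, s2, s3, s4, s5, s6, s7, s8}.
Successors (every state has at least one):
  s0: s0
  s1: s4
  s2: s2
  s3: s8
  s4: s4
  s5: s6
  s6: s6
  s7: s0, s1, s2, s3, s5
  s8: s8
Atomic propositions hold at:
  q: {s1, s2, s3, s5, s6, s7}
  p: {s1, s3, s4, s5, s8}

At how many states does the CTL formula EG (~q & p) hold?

2

Sat(~q) = {s0, s4, s8}
Sat(~q & p) = {s4, s8}
EG (~q & p): greatest fixpoint, start Z0 = {s4, s8}, keep only states in Sat with some successor in Z. Already a fixed point.
Sat(EG (~q & p)) = {s4, s8}
|Sat(EG (~q & p))| = |{s4, s8}| = 2.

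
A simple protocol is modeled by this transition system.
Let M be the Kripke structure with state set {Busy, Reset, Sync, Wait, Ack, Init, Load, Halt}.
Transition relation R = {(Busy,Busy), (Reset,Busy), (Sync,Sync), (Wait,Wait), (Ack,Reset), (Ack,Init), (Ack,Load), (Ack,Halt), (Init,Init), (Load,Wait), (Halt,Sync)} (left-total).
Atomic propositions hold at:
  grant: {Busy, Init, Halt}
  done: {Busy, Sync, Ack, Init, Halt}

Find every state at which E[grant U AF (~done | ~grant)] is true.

Sat(~done) = {Reset, Wait, Load}
Sat(~grant) = {Reset, Sync, Wait, Ack, Load}
Sat(~done | ~grant) = {Reset, Sync, Wait, Ack, Load}
AF (~done | ~grant): least fixpoint, start Z0 = {Reset, Sync, Wait, Ack, Load}, add states with every successor in Z. Z1 = {Reset, Sync, Wait, Ack, Load, Halt}; fixed.
Sat(AF (~done | ~grant)) = {Reset, Sync, Wait, Ack, Load, Halt}
E[grant U AF (~done | ~grant)]: least fixpoint, start Z0 = Sat(AF (~done | ~grant)) = {Reset, Sync, Wait, Ack, Load, Halt}, add states in Sat(grant) with some successor in Z. Already a fixed point.
Sat(E[grant U AF (~done | ~grant)]) = {Reset, Sync, Wait, Ack, Load, Halt}

{Reset, Sync, Wait, Ack, Load, Halt}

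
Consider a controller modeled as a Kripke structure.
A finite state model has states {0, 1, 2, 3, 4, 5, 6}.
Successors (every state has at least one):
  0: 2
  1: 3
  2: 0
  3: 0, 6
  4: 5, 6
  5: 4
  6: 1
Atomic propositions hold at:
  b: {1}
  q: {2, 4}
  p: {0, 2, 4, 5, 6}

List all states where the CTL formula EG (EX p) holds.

{0, 2, 3, 4, 5}

Sat(EX p) = {s : some successor in {0, 2, 4, 5, 6}} = {0, 2, 3, 4, 5}
EG (EX p): greatest fixpoint, start Z0 = {0, 2, 3, 4, 5}, keep only states in Sat with some successor in Z. Already a fixed point.
Sat(EG (EX p)) = {0, 2, 3, 4, 5}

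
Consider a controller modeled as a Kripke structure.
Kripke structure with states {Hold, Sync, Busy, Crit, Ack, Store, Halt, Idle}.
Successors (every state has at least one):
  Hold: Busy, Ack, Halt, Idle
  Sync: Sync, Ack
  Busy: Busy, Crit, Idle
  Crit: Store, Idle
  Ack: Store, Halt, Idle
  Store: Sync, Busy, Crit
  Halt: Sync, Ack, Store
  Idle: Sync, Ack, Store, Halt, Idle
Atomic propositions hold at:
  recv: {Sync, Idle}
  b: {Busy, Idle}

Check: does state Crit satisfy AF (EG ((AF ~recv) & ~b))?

Yes

Sat(~recv) = {Hold, Busy, Crit, Ack, Store, Halt}
AF ~recv: least fixpoint, start Z0 = {Hold, Busy, Crit, Ack, Store, Halt}, add states with every successor in Z. Already a fixed point.
Sat(AF ~recv) = {Hold, Busy, Crit, Ack, Store, Halt}
Sat(~b) = {Hold, Sync, Crit, Ack, Store, Halt}
Sat((AF ~recv) & ~b) = {Hold, Crit, Ack, Store, Halt}
EG ((AF ~recv) & ~b): greatest fixpoint, start Z0 = {Hold, Crit, Ack, Store, Halt}, keep only states in Sat with some successor in Z. Already a fixed point.
Sat(EG ((AF ~recv) & ~b)) = {Hold, Crit, Ack, Store, Halt}
AF (EG ((AF ~recv) & ~b)): least fixpoint, start Z0 = {Hold, Crit, Ack, Store, Halt}, add states with every successor in Z. Already a fixed point.
Sat(AF (EG ((AF ~recv) & ~b))) = {Hold, Crit, Ack, Store, Halt}
Crit ∈ Sat(AF (EG ((AF ~recv) & ~b))) = {Hold, Crit, Ack, Store, Halt}, so the formula holds at Crit.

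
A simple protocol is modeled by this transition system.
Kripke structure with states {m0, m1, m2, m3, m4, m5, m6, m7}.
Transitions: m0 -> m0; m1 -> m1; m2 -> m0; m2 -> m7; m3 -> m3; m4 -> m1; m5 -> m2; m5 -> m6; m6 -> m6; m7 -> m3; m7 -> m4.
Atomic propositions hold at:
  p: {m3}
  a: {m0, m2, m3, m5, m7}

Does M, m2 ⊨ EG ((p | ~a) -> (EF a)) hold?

Sat(~a) = {m1, m4, m6}
Sat(p | ~a) = {m1, m3, m4, m6}
EF a: least fixpoint, start Z0 = {m0, m2, m3, m5, m7}, add states with some successor in Z. Already a fixed point.
Sat(EF a) = {m0, m2, m3, m5, m7}
Sat((p | ~a) -> (EF a)) = {m0, m2, m3, m5, m7}
EG ((p | ~a) -> (EF a)): greatest fixpoint, start Z0 = {m0, m2, m3, m5, m7}, keep only states in Sat with some successor in Z. Already a fixed point.
Sat(EG ((p | ~a) -> (EF a))) = {m0, m2, m3, m5, m7}
m2 ∈ Sat(EG ((p | ~a) -> (EF a))) = {m0, m2, m3, m5, m7}, so the formula holds at m2.

Yes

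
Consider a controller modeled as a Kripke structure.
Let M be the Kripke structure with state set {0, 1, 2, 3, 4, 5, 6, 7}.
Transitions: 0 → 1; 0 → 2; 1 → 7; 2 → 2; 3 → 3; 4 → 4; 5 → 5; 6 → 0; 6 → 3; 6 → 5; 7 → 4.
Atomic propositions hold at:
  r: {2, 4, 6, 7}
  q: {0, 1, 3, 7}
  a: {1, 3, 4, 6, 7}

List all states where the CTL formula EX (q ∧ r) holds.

Sat(q ∧ r) = {7}
Sat(EX (q ∧ r)) = {s : some successor in {7}} = {1}

{1}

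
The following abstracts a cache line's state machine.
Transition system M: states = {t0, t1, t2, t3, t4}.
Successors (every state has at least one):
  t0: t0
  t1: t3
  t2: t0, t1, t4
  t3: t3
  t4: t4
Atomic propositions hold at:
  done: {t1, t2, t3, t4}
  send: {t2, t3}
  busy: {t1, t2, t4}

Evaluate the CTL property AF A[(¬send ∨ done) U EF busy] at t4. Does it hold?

Sat(¬send) = {t0, t1, t4}
Sat(¬send ∨ done) = {t0, t1, t2, t3, t4}
EF busy: least fixpoint, start Z0 = {t1, t2, t4}, add states with some successor in Z. Already a fixed point.
Sat(EF busy) = {t1, t2, t4}
A[(¬send ∨ done) U EF busy]: least fixpoint, start Z0 = Sat(EF busy) = {t1, t2, t4}, add states in Sat(¬send ∨ done) with every successor in Z. Already a fixed point.
Sat(A[(¬send ∨ done) U EF busy]) = {t1, t2, t4}
AF A[(¬send ∨ done) U EF busy]: least fixpoint, start Z0 = {t1, t2, t4}, add states with every successor in Z. Already a fixed point.
Sat(AF A[(¬send ∨ done) U EF busy]) = {t1, t2, t4}
t4 ∈ Sat(AF A[(¬send ∨ done) U EF busy]) = {t1, t2, t4}, so the formula holds at t4.

Yes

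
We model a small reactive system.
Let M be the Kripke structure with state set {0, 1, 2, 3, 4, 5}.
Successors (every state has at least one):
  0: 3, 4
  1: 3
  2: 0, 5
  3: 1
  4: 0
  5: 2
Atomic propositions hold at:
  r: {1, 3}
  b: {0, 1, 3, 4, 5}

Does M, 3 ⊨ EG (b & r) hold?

Sat(b & r) = {1, 3}
EG (b & r): greatest fixpoint, start Z0 = {1, 3}, keep only states in Sat with some successor in Z. Already a fixed point.
Sat(EG (b & r)) = {1, 3}
3 ∈ Sat(EG (b & r)) = {1, 3}, so the formula holds at 3.

Yes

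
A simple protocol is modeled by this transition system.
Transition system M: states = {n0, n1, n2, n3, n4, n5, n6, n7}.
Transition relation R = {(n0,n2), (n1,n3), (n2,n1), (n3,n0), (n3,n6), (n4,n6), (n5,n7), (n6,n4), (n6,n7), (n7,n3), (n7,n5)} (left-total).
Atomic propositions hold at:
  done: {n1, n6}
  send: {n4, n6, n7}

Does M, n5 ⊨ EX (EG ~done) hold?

Yes

Sat(~done) = {n0, n2, n3, n4, n5, n7}
EG ~done: greatest fixpoint, start Z0 = {n0, n2, n3, n4, n5, n7}, keep only states in Sat with some successor in Z. Z1 = {n0, n3, n5, n7}; Z2 = {n3, n5, n7}; Z3 = {n5, n7}; fixed.
Sat(EG ~done) = {n5, n7}
Sat(EX (EG ~done)) = {s : some successor in {n5, n7}} = {n5, n6, n7}
n5 ∈ Sat(EX (EG ~done)) = {n5, n6, n7}, so the formula holds at n5.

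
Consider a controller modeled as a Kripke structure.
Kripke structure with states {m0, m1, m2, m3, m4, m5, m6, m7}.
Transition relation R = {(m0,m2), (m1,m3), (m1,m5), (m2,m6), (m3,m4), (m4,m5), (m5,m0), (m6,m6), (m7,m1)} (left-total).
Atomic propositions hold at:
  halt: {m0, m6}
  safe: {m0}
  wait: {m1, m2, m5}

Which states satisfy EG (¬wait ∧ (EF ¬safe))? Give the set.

{m6}

Sat(¬wait) = {m0, m3, m4, m6, m7}
Sat(¬safe) = {m1, m2, m3, m4, m5, m6, m7}
EF ¬safe: least fixpoint, start Z0 = {m1, m2, m3, m4, m5, m6, m7}, add states with some successor in Z. Z1 = {m0, m1, m2, m3, m4, m5, m6, m7}; fixed.
Sat(EF ¬safe) = {m0, m1, m2, m3, m4, m5, m6, m7}
Sat(¬wait ∧ (EF ¬safe)) = {m0, m3, m4, m6, m7}
EG (¬wait ∧ (EF ¬safe)): greatest fixpoint, start Z0 = {m0, m3, m4, m6, m7}, keep only states in Sat with some successor in Z. Z1 = {m3, m6}; Z2 = {m6}; fixed.
Sat(EG (¬wait ∧ (EF ¬safe))) = {m6}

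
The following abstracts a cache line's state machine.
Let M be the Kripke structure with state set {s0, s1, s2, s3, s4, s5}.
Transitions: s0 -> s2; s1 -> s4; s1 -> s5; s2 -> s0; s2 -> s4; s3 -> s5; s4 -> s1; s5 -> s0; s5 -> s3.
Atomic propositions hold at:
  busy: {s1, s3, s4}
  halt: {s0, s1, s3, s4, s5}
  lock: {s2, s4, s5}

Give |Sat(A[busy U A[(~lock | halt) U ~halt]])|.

Sat(~lock) = {s0, s1, s3}
Sat(~lock | halt) = {s0, s1, s3, s4, s5}
Sat(~halt) = {s2}
A[(~lock | halt) U ~halt]: least fixpoint, start Z0 = Sat(~halt) = {s2}, add states in Sat(~lock | halt) with every successor in Z. Z1 = {s0, s2}; fixed.
Sat(A[(~lock | halt) U ~halt]) = {s0, s2}
A[busy U A[(~lock | halt) U ~halt]]: least fixpoint, start Z0 = Sat(A[(~lock | halt) U ~halt]) = {s0, s2}, add states in Sat(busy) with every successor in Z. Already a fixed point.
Sat(A[busy U A[(~lock | halt) U ~halt]]) = {s0, s2}
|Sat(A[busy U A[(~lock | halt) U ~halt]])| = |{s0, s2}| = 2.

2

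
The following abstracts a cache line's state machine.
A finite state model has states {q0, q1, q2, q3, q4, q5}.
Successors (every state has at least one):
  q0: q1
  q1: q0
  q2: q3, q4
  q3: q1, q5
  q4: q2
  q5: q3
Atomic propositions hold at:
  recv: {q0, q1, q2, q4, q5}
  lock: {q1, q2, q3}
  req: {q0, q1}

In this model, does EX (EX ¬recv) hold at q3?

Yes

Sat(¬recv) = {q3}
Sat(EX ¬recv) = {s : some successor in {q3}} = {q2, q5}
Sat(EX (EX ¬recv)) = {s : some successor in {q2, q5}} = {q3, q4}
q3 ∈ Sat(EX (EX ¬recv)) = {q3, q4}, so the formula holds at q3.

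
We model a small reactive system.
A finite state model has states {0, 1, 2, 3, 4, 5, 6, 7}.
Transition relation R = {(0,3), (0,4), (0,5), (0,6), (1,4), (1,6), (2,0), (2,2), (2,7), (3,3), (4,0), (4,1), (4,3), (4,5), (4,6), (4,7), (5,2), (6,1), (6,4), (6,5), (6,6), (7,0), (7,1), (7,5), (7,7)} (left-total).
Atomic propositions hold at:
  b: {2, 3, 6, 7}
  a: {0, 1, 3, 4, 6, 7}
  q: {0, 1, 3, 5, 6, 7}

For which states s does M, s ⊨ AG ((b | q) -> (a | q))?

Sat(b | q) = {0, 1, 2, 3, 5, 6, 7}
Sat(a | q) = {0, 1, 3, 4, 5, 6, 7}
Sat((b | q) -> (a | q)) = {0, 1, 3, 4, 5, 6, 7}
AG ((b | q) -> (a | q)): greatest fixpoint, start Z0 = {0, 1, 3, 4, 5, 6, 7}, keep only states in Sat with every successor in Z. Z1 = {0, 1, 3, 4, 6, 7}; Z2 = {1, 3}; Z3 = {3}; fixed.
Sat(AG ((b | q) -> (a | q))) = {3}

{3}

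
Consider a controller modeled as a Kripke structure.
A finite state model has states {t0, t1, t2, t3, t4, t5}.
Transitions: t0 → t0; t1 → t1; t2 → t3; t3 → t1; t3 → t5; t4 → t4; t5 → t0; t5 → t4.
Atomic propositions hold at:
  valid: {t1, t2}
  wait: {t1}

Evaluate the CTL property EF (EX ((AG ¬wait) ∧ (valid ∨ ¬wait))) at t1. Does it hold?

Sat(¬wait) = {t0, t2, t3, t4, t5}
AG ¬wait: greatest fixpoint, start Z0 = {t0, t2, t3, t4, t5}, keep only states in Sat with every successor in Z. Z1 = {t0, t2, t4, t5}; Z2 = {t0, t4, t5}; fixed.
Sat(AG ¬wait) = {t0, t4, t5}
Sat(valid ∨ ¬wait) = {t0, t1, t2, t3, t4, t5}
Sat((AG ¬wait) ∧ (valid ∨ ¬wait)) = {t0, t4, t5}
Sat(EX ((AG ¬wait) ∧ (valid ∨ ¬wait))) = {s : some successor in {t0, t4, t5}} = {t0, t3, t4, t5}
EF (EX ((AG ¬wait) ∧ (valid ∨ ¬wait))): least fixpoint, start Z0 = {t0, t3, t4, t5}, add states with some successor in Z. Z1 = {t0, t2, t3, t4, t5}; fixed.
Sat(EF (EX ((AG ¬wait) ∧ (valid ∨ ¬wait)))) = {t0, t2, t3, t4, t5}
t1 ∉ Sat(EF (EX ((AG ¬wait) ∧ (valid ∨ ¬wait)))) = {t0, t2, t3, t4, t5}, so the formula does not hold at t1.

No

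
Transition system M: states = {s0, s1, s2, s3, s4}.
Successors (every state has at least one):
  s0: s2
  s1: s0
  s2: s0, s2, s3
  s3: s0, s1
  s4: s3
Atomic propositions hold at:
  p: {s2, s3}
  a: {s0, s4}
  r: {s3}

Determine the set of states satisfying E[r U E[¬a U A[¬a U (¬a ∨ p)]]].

{s1, s2, s3}

Sat(¬a) = {s1, s2, s3}
Sat(¬a ∨ p) = {s1, s2, s3}
A[¬a U (¬a ∨ p)]: least fixpoint, start Z0 = Sat((¬a ∨ p)) = {s1, s2, s3}, add states in Sat(¬a) with every successor in Z. Already a fixed point.
Sat(A[¬a U (¬a ∨ p)]) = {s1, s2, s3}
E[¬a U A[¬a U (¬a ∨ p)]]: least fixpoint, start Z0 = Sat(A[¬a U (¬a ∨ p)]) = {s1, s2, s3}, add states in Sat(¬a) with some successor in Z. Already a fixed point.
Sat(E[¬a U A[¬a U (¬a ∨ p)]]) = {s1, s2, s3}
E[r U E[¬a U A[¬a U (¬a ∨ p)]]]: least fixpoint, start Z0 = Sat(E[¬a U A[¬a U (¬a ∨ p)]]) = {s1, s2, s3}, add states in Sat(r) with some successor in Z. Already a fixed point.
Sat(E[r U E[¬a U A[¬a U (¬a ∨ p)]]]) = {s1, s2, s3}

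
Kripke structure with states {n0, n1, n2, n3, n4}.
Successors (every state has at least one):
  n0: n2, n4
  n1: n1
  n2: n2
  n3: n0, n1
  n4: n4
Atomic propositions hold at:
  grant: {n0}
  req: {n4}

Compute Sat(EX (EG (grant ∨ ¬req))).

Sat(¬req) = {n0, n1, n2, n3}
Sat(grant ∨ ¬req) = {n0, n1, n2, n3}
EG (grant ∨ ¬req): greatest fixpoint, start Z0 = {n0, n1, n2, n3}, keep only states in Sat with some successor in Z. Already a fixed point.
Sat(EG (grant ∨ ¬req)) = {n0, n1, n2, n3}
Sat(EX (EG (grant ∨ ¬req))) = {s : some successor in {n0, n1, n2, n3}} = {n0, n1, n2, n3}

{n0, n1, n2, n3}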